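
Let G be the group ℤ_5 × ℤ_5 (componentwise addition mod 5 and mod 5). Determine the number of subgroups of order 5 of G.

6

|G| = 25 and 5 | 25, so subgroups of order 5 are possible by Lagrange.
The subgroups of order 5 are: {(0,0), (0,1), (0,2), (0,3), (0,4)}; {(0,0), (1,0), (2,0), (3,0), (4,0)}; {(0,0), (1,1), (2,2), (3,3), (4,4)}; {(0,0), (1,2), (2,4), (3,1), (4,3)}; … (6 in all).
So G has 6 subgroups of order 5.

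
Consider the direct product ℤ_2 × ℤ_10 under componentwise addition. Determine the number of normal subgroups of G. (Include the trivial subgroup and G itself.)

G is abelian, so every subgroup is normal.
G has 10 subgroups in total, hence 10 normal subgroups.

10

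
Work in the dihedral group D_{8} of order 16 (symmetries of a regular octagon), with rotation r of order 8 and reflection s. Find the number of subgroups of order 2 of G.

9

|G| = 16 and 2 | 16, so subgroups of order 2 are possible by Lagrange.
The subgroups of order 2 are: {e, r^2s}; {e, r^3s}; {e, r^4}; {e, r^4s}; … (9 in all).
So G has 9 subgroups of order 2.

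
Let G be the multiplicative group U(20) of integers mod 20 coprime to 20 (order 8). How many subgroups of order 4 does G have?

|G| = 8 and 4 | 8, so subgroups of order 4 are possible by Lagrange.
The subgroups of order 4 are: {1, 9, 11, 19}; {1, 9, 13, 17}; {1, 3, 7, 9}.
So G has 3 subgroups of order 4.

3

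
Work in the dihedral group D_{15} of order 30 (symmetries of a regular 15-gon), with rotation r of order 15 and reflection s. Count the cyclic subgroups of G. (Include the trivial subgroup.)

19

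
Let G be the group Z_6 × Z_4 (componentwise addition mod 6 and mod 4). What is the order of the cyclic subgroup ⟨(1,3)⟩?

The order of (1,3) in Z_6 × Z_4 is lcm(ord(1) in Z_6, ord(3) in Z_4).
ord(1) = 6 and ord(3) = 4, so |⟨(1,3)⟩| = lcm(6, 4) = 12.

12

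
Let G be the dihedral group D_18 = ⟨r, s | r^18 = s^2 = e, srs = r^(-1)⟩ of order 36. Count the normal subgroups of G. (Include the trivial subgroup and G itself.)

G has 45 subgroups. Checking conjugation-invariance by order — order 1: 1/1 normal; order 2: 1/19 normal; order 3: 1/1 normal; order 4: 0/9 normal; order 6: 1/7 normal; order 9: 1/1 normal; order 12: 0/3 normal; order 18: 3/3 normal; order 36: 1/1 normal.
Total normal subgroups: 9.

9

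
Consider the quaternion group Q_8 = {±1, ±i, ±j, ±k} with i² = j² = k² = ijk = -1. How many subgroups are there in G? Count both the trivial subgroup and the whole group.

6

|G| = 8, so by Lagrange every subgroup order divides 8. Divisors: 1, 2, 4, 8.
Subgroups by order — order 1: 1; order 2: 1; order 4: 3; order 8: 1.
Total: 1 + 1 + 3 + 1 = 6.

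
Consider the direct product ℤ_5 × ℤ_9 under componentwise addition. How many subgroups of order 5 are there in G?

1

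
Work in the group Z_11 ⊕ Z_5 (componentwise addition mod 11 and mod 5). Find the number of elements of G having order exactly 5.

An element (a,b) has order lcm(ord(a), ord(b)); count pairs with lcm equal to 5.
Enumerating gives 4 such elements.

4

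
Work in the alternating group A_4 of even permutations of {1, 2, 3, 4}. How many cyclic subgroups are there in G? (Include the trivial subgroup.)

8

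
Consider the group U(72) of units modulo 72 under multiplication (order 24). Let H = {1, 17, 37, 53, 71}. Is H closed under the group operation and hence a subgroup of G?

No

|H| = 5 does not divide |G| = 24, so by Lagrange H is not a subgroup.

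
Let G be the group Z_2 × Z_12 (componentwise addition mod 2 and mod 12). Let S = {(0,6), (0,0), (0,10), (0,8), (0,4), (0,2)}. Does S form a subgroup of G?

|S| = 6 divides |G| = 24, consistent with Lagrange.
S contains the identity, every element's inverse is in S, and S is closed under +: it is a subgroup.
In fact S = ⟨(0,2)⟩.

Yes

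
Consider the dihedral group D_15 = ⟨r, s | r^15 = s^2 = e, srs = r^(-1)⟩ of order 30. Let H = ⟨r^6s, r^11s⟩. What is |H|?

|⟨r^6s⟩| = 2 and |⟨r^11s⟩| = 2, so |H| is a multiple of lcm(2, 2) = 2 and divides |G| = 30.
Closing under the operation: H = {e, r^5, r^10, rs, r^6s, r^11s}, so |H| = 6.

6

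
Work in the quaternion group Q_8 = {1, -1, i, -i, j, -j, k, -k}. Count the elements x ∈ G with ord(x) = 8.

0

No element of G has order 8 (even though 8 | 8).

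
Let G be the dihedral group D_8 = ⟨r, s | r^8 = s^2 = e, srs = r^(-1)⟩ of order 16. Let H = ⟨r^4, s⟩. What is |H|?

|⟨r^4⟩| = 2 and |⟨s⟩| = 2, so |H| is a multiple of lcm(2, 2) = 2 and divides |G| = 16.
Closing under the operation: H = {e, r^4, s, r^4s}, so |H| = 4.

4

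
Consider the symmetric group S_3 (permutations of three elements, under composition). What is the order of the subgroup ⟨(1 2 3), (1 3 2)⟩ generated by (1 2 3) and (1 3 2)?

|⟨(1 2 3)⟩| = 3 and |⟨(1 3 2)⟩| = 3, so |H| is a multiple of lcm(3, 3) = 3 and divides |G| = 6.
Closing under the operation: H = {e, (1 2 3), (1 3 2)}, so |H| = 3.

3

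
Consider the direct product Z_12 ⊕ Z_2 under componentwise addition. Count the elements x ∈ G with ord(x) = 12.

8

An element (a,b) has order lcm(ord(a), ord(b)); count pairs with lcm equal to 12.
Enumerating gives 8 such elements.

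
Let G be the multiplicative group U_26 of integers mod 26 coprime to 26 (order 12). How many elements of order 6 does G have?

The elements of order 6 are: 17, 23.
That's 2.

2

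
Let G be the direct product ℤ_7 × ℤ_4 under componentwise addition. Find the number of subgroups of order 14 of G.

1

|G| = 28 and 14 | 28, so subgroups of order 14 are possible by Lagrange.
The subgroups of order 14 are: {(0,0), (0,2), (1,0), (1,2), (2,0), (2,2), (3,0), (3,2), (4,0), (4,2), (5,0), (5,2), (6,0), (6,2)}.
So G has 1 subgroup of order 14.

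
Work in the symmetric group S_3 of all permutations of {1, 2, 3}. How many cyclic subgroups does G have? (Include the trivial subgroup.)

5

Each element a generates a cyclic subgroup ⟨a⟩; distinct elements may generate the same one (a cyclic group of order d has φ(d) generators).
Cyclic subgroups by order — order 1: 1; order 2: 3; order 3: 1.
Total: 5.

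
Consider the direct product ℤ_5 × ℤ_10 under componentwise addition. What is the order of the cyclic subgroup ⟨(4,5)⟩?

The order of (4,5) in Z_5 × Z_10 is lcm(ord(4) in Z_5, ord(5) in Z_10).
ord(4) = 5 and ord(5) = 2, so |⟨(4,5)⟩| = lcm(5, 2) = 10.

10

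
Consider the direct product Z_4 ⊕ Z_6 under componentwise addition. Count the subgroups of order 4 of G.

3

|G| = 24 and 4 | 24, so subgroups of order 4 are possible by Lagrange.
The subgroups of order 4 are: {(0,0), (0,3), (2,0), (2,3)}; {(0,0), (1,0), (2,0), (3,0)}; {(0,0), (1,3), (2,0), (3,3)}.
So G has 3 subgroups of order 4.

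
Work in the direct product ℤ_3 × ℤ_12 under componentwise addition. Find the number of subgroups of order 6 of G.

|G| = 36 and 6 | 36, so subgroups of order 6 are possible by Lagrange.
The subgroups of order 6 are: {(0,0), (0,2), (0,4), (0,6), (0,8), (0,10)}; {(0,0), (0,6), (1,0), (1,6), (2,0), (2,6)}; {(0,0), (0,6), (1,4), (1,10), (2,2), (2,8)}; {(0,0), (0,6), (1,2), (1,8), (2,4), (2,10)}.
So G has 4 subgroups of order 6.

4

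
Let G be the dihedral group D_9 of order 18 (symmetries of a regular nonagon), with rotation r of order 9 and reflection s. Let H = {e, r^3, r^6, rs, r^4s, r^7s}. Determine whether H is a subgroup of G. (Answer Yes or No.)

|H| = 6 divides |G| = 18, consistent with Lagrange.
H contains the identity, every element's inverse is in H, and H is closed under ·: it is a subgroup.

Yes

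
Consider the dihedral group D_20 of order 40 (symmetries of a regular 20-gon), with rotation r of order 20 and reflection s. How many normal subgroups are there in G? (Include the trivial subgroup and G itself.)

9

G has 48 subgroups. Checking conjugation-invariance by order — order 1: 1/1 normal; order 2: 1/21 normal; order 4: 1/11 normal; order 5: 1/1 normal; order 8: 0/5 normal; order 10: 1/5 normal; order 20: 3/3 normal; order 40: 1/1 normal.
Total normal subgroups: 9.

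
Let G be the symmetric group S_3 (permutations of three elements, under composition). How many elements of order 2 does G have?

3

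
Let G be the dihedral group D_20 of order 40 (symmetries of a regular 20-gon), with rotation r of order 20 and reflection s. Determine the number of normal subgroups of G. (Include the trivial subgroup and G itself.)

9

G has 48 subgroups. Checking conjugation-invariance by order — order 1: 1/1 normal; order 2: 1/21 normal; order 4: 1/11 normal; order 5: 1/1 normal; order 8: 0/5 normal; order 10: 1/5 normal; order 20: 3/3 normal; order 40: 1/1 normal.
Total normal subgroups: 9.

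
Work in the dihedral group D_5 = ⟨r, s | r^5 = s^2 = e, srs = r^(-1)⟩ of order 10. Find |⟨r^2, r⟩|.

5

|⟨r^2⟩| = 5 and |⟨r⟩| = 5, so |H| is a multiple of lcm(5, 5) = 5 and divides |G| = 10.
Closing under the operation: H = {e, r, r^2, r^3, r^4}, so |H| = 5.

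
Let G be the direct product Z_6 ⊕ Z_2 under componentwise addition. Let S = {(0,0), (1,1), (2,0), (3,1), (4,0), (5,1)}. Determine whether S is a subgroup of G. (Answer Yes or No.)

|S| = 6 divides |G| = 12, consistent with Lagrange.
S contains the identity, every element's inverse is in S, and S is closed under +: it is a subgroup.
In fact S = ⟨(1,1)⟩.

Yes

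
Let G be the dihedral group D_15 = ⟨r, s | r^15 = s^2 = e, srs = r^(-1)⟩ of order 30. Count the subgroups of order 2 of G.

15

|G| = 30 and 2 | 30, so subgroups of order 2 are possible by Lagrange.
The subgroups of order 2 are: {e, r^10s}; {e, r^11s}; {e, r^12s}; {e, r^13s}; … (15 in all).
So G has 15 subgroups of order 2.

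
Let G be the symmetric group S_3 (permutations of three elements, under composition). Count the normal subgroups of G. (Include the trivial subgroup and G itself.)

G has 6 subgroups. Checking conjugation-invariance by order — order 1: 1/1 normal; order 2: 0/3 normal; order 3: 1/1 normal; order 6: 1/1 normal.
Total normal subgroups: 3.

3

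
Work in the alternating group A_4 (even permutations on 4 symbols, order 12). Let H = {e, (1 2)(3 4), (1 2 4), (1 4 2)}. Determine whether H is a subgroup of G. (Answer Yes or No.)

Closure fails: (1 2)(3 4) ∘ (1 2 4) = (2 3 4) ∉ H. So H is not a subgroup.

No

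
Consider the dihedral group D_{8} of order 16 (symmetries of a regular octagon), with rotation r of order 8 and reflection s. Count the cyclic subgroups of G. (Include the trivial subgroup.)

A cyclic subgroup of order d is generated by each of its φ(d) elements of order d, so the cyclic subgroups of order d number (#elements of order d)/φ(d).
Cyclic subgroups by order — order 1: 1; order 2: 9; order 4: 1; order 8: 1.
Total: 12.

12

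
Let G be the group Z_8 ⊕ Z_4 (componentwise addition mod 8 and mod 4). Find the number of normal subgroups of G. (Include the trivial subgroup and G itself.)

22

G is abelian, so every subgroup is normal.
G has 22 subgroups in total, hence 22 normal subgroups.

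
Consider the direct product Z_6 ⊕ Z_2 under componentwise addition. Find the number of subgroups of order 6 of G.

|G| = 12 and 6 | 12, so subgroups of order 6 are possible by Lagrange.
The subgroups of order 6 are: {(0,0), (0,1), (2,0), (2,1), (4,0), (4,1)}; {(0,0), (1,0), (2,0), (3,0), (4,0), (5,0)}; {(0,0), (1,1), (2,0), (3,1), (4,0), (5,1)}.
So G has 3 subgroups of order 6.

3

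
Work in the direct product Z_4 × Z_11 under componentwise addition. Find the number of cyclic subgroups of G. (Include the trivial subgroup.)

Each element a generates a cyclic subgroup ⟨a⟩; distinct elements may generate the same one (a cyclic group of order d has φ(d) generators).
Cyclic subgroups by order — order 1: 1; order 2: 1; order 4: 1; order 11: 1; order 22: 1; order 44: 1.
Total: 6.

6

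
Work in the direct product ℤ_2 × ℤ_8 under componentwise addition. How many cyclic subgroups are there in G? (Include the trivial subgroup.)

8

Each element a generates a cyclic subgroup ⟨a⟩; distinct elements may generate the same one (a cyclic group of order d has φ(d) generators).
Cyclic subgroups by order — order 1: 1; order 2: 3; order 4: 2; order 8: 2.
Total: 8.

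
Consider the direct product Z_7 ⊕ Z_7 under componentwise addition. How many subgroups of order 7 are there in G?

8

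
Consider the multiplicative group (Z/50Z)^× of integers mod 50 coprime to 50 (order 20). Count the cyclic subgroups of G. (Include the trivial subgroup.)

A cyclic subgroup of order d is generated by each of its φ(d) elements of order d, so the cyclic subgroups of order d number (#elements of order d)/φ(d).
Cyclic subgroups by order — order 1: 1; order 2: 1; order 4: 1; order 5: 1; order 10: 1; order 20: 1.
Total: 6.

6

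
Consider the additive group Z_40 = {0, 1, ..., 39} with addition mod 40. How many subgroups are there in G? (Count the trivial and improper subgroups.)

A cyclic group of order 40 has exactly one subgroup for each divisor of 40.
Divisors of 40: 1, 2, 4, 5, 8, 10, 20, 40.
So Z_40 has 8 subgroups.

8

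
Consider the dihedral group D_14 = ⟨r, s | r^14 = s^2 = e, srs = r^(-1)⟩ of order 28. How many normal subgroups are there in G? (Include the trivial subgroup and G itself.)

G has 28 subgroups. Checking conjugation-invariance by order — order 1: 1/1 normal; order 2: 1/15 normal; order 4: 0/7 normal; order 7: 1/1 normal; order 14: 3/3 normal; order 28: 1/1 normal.
Total normal subgroups: 7.

7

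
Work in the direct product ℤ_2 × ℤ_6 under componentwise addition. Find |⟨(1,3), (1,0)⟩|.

|⟨(1,3)⟩| = 2 and |⟨(1,0)⟩| = 2, so |H| is a multiple of lcm(2, 2) = 2 and divides |G| = 12.
Closing under the operation: H = {(0,0), (0,3), (1,0), (1,3)}, so |H| = 4.

4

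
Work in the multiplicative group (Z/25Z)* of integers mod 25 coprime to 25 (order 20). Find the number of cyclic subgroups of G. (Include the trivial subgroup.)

6

Each element a generates a cyclic subgroup ⟨a⟩; distinct elements may generate the same one (a cyclic group of order d has φ(d) generators).
Cyclic subgroups by order — order 1: 1; order 2: 1; order 4: 1; order 5: 1; order 10: 1; order 20: 1.
Total: 6.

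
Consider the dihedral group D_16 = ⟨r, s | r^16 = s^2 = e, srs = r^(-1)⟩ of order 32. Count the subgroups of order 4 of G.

9

|G| = 32 and 4 | 32, so subgroups of order 4 are possible by Lagrange.
The subgroups of order 4 are: {e, r^8, r^2s, r^10s}; {e, r^8, r^3s, r^11s}; {e, r^4, r^8, r^12}; {e, r^8, r^4s, r^12s}; … (9 in all).
So G has 9 subgroups of order 4.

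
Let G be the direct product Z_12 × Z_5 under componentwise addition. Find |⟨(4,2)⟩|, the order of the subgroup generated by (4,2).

15

The order of (4,2) in Z_12 × Z_5 is lcm(ord(4) in Z_12, ord(2) in Z_5).
ord(4) = 3 and ord(2) = 5, so |⟨(4,2)⟩| = lcm(3, 5) = 15.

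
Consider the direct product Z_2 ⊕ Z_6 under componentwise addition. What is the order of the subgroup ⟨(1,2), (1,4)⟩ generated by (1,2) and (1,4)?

|⟨(1,2)⟩| = 6 and |⟨(1,4)⟩| = 6, so |H| is a multiple of lcm(6, 6) = 6 and divides |G| = 12.
Closing under the operation: H = {(0,0), (0,2), (0,4), (1,0), (1,2), (1,4)}, so |H| = 6.

6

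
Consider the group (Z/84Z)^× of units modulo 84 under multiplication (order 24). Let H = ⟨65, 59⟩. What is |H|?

|⟨65⟩| = 6 and |⟨59⟩| = 6, so |H| is a multiple of lcm(6, 6) = 6 and divides |G| = 24.
Closing under the operation: H = {1, 19, 25, 29, 31, 37, 47, 53, 55, 59, 65, 83}, so |H| = 12.

12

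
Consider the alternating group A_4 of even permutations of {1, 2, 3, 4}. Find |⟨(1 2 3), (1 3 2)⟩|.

3

|⟨(1 2 3)⟩| = 3 and |⟨(1 3 2)⟩| = 3, so |H| is a multiple of lcm(3, 3) = 3 and divides |G| = 12.
Closing under the operation: H = {e, (1 2 3), (1 3 2)}, so |H| = 3.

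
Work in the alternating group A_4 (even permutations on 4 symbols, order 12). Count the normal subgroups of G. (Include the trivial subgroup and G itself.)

G has 10 subgroups. Checking conjugation-invariance by order — order 1: 1/1 normal; order 2: 0/3 normal; order 3: 0/4 normal; order 4: 1/1 normal; order 12: 1/1 normal.
Total normal subgroups: 3.

3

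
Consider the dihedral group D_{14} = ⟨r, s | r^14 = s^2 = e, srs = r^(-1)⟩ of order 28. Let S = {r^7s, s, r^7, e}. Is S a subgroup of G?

Yes

|S| = 4 divides |G| = 28, consistent with Lagrange.
S contains the identity, every element's inverse is in S, and S is closed under ·: it is a subgroup.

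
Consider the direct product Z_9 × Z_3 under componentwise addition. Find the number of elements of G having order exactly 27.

0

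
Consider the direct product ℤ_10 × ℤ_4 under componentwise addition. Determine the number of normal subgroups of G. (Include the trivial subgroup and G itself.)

G is abelian, so every subgroup is normal.
G has 16 subgroups in total, hence 16 normal subgroups.

16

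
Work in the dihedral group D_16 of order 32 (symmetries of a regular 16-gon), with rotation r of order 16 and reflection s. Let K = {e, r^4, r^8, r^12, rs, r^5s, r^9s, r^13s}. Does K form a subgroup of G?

|K| = 8 divides |G| = 32, consistent with Lagrange.
K contains the identity, every element's inverse is in K, and K is closed under ·: it is a subgroup.

Yes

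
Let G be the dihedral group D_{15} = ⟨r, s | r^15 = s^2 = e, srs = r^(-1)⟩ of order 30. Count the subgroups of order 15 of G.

1

|G| = 30 and 15 | 30, so subgroups of order 15 are possible by Lagrange.
The subgroups of order 15 are: {e, r, r^2, r^3, r^4, r^5, r^6, r^7, r^8, r^9, r^10, r^11, r^12, r^13, r^14}.
So G has 1 subgroup of order 15.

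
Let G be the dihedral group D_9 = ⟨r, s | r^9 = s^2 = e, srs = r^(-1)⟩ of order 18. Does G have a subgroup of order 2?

Yes

2 | 18. A subgroup of order 2 is {e, r^2s}.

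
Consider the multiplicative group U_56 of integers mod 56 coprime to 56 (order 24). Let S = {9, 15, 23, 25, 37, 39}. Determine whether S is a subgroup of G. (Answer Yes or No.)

The identity 1 ∉ S, so S is not a subgroup.

No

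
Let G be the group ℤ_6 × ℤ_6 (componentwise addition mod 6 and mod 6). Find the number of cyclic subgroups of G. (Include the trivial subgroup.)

20

Group the elements of G by the cyclic subgroup they generate; each cyclic subgroup of order d accounts for φ(d) elements.
Cyclic subgroups by order — order 1: 1; order 2: 3; order 3: 4; order 6: 12.
Total: 20.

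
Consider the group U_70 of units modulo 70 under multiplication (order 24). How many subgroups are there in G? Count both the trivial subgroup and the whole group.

|G| = 24, so by Lagrange every subgroup order divides 24. Divisors: 1, 2, 3, 4, 6, 8, 12, 24.
Subgroups by order — order 1: 1; order 2: 3; order 3: 1; order 4: 3; order 6: 3; order 8: 1; order 12: 3; order 24: 1.
Total: 1 + 3 + 1 + 3 + 3 + 1 + 3 + 1 = 16.

16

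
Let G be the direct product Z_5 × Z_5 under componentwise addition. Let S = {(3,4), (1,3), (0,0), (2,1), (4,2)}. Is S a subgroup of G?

|S| = 5 divides |G| = 25, consistent with Lagrange.
S contains the identity, every element's inverse is in S, and S is closed under +: it is a subgroup.
In fact S = ⟨(2,1)⟩.

Yes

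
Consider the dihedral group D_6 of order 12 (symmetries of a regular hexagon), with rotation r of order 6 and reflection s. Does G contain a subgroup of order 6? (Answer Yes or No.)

Yes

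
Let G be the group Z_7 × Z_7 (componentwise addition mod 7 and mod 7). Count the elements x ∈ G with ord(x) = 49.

0

An element (a,b) has order lcm(ord(a), ord(b)); count pairs with lcm equal to 49.
Enumerating gives 0 such elements.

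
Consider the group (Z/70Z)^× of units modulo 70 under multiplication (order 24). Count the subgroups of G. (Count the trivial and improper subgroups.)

|G| = 24, so by Lagrange every subgroup order divides 24. Divisors: 1, 2, 3, 4, 6, 8, 12, 24.
Subgroups by order — order 1: 1; order 2: 3; order 3: 1; order 4: 3; order 6: 3; order 8: 1; order 12: 3; order 24: 1.
Total: 1 + 3 + 1 + 3 + 3 + 1 + 3 + 1 = 16.

16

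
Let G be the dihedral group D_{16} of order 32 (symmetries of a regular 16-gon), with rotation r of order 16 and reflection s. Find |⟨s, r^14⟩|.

|⟨s⟩| = 2 and |⟨r^14⟩| = 8, so |H| is a multiple of lcm(2, 8) = 8 and divides |G| = 32.
Closing under the operation: H = {e, r^2, r^4, r^6, r^8, r^10, r^12, r^14, s, r^2s, r^4s, r^6s, r^8s, r^10s, r^12s, r^14s}, so |H| = 16.

16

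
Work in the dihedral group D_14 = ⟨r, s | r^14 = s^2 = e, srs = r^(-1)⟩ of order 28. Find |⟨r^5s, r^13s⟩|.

|⟨r^5s⟩| = 2 and |⟨r^13s⟩| = 2, so |H| is a multiple of lcm(2, 2) = 2 and divides |G| = 28.
Closing under the operation: H = {e, r^2, r^4, r^6, r^8, r^10, r^12, rs, r^3s, r^5s, r^7s, r^9s, r^11s, r^13s}, so |H| = 14.

14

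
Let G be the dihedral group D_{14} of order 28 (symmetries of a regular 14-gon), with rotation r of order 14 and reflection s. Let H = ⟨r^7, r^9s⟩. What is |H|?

4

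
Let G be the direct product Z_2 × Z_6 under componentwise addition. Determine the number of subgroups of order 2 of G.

|G| = 12 and 2 | 12, so subgroups of order 2 are possible by Lagrange.
The subgroups of order 2 are: {(0,0), (0,3)}; {(0,0), (1,0)}; {(0,0), (1,3)}.
So G has 3 subgroups of order 2.

3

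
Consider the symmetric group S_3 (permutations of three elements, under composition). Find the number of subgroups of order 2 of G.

3

|G| = 6 and 2 | 6, so subgroups of order 2 are possible by Lagrange.
The subgroups of order 2 are: {e, (1 2)}; {e, (1 3)}; {e, (2 3)}.
So G has 3 subgroups of order 2.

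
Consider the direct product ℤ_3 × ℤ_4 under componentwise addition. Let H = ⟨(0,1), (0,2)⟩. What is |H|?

4

|⟨(0,1)⟩| = 4 and |⟨(0,2)⟩| = 2, so |H| is a multiple of lcm(4, 2) = 4 and divides |G| = 12.
Closing under the operation: H = {(0,0), (0,1), (0,2), (0,3)}, so |H| = 4.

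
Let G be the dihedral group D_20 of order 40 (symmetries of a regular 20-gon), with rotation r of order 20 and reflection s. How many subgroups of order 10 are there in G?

5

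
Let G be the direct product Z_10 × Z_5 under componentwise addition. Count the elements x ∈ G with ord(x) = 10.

An element (a,b) has order lcm(ord(a), ord(b)); count pairs with lcm equal to 10.
Enumerating gives 24 such elements.

24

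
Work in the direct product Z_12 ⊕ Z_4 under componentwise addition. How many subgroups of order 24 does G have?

|G| = 48 and 24 | 48, so subgroups of order 24 are possible by Lagrange.
The subgroups of order 24 are: {(0,0), (0,1), (0,2), (0,3), (2,0), (2,1), (2,2), (2,3), (4,0), (4,1), (4,2), (4,3), (6,0), (6,1), (6,2), (6,3), (8,0), (8,1), (8,2), (8,3), (10,0), (10,1), (10,2), (10,3)}; {(0,0), (0,2), (1,0), (1,2), (2,0), (2,2), (3,0), (3,2), (4,0), (4,2), (5,0), (5,2), (6,0), (6,2), (7,0), (7,2), (8,0), (8,2), (9,0), (9,2), (10,0), (10,2), (11,0), (11,2)}; {(0,0), (0,2), (1,1), (1,3), (2,0), (2,2), (3,1), (3,3), (4,0), (4,2), (5,1), (5,3), (6,0), (6,2), (7,1), (7,3), (8,0), (8,2), (9,1), (9,3), (10,0), (10,2), (11,1), (11,3)}.
So G has 3 subgroups of order 24.

3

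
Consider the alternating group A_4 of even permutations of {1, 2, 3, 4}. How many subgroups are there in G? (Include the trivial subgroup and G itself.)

10

|G| = 12, so by Lagrange every subgroup order divides 12. Divisors: 1, 2, 3, 4, 6, 12.
Subgroups by order — order 1: 1; order 2: 3; order 3: 4; order 4: 1; order 6: 0; order 12: 1.
Total: 1 + 3 + 4 + 1 + 0 + 1 = 10.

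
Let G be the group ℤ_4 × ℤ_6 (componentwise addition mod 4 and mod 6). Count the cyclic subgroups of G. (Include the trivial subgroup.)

Group the elements of G by the cyclic subgroup they generate; each cyclic subgroup of order d accounts for φ(d) elements.
Cyclic subgroups by order — order 1: 1; order 2: 3; order 3: 1; order 4: 2; order 6: 3; order 12: 2.
Total: 12.

12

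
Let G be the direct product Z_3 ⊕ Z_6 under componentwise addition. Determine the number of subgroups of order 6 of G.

4

|G| = 18 and 6 | 18, so subgroups of order 6 are possible by Lagrange.
The subgroups of order 6 are: {(0,0), (0,1), (0,2), (0,3), (0,4), (0,5)}; {(0,0), (0,3), (1,0), (1,3), (2,0), (2,3)}; {(0,0), (0,3), (1,1), (1,4), (2,2), (2,5)}; {(0,0), (0,3), (1,2), (1,5), (2,1), (2,4)}.
So G has 4 subgroups of order 6.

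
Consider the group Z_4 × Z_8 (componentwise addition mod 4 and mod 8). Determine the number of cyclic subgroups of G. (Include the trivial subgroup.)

A cyclic subgroup of order d is generated by each of its φ(d) elements of order d, so the cyclic subgroups of order d number (#elements of order d)/φ(d).
Cyclic subgroups by order — order 1: 1; order 2: 3; order 4: 6; order 8: 4.
Total: 14.

14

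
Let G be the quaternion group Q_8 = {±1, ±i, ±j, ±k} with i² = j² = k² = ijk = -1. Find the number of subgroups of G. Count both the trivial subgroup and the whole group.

|G| = 8, so by Lagrange every subgroup order divides 8. Divisors: 1, 2, 4, 8.
Subgroups by order — order 1: 1; order 2: 1; order 4: 3; order 8: 1.
Total: 1 + 1 + 3 + 1 = 6.

6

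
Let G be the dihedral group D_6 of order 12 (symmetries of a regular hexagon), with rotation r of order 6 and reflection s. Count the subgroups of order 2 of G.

|G| = 12 and 2 | 12, so subgroups of order 2 are possible by Lagrange.
The subgroups of order 2 are: {e, r^2s}; {e, r^3}; {e, r^3s}; {e, r^4s}; … (7 in all).
So G has 7 subgroups of order 2.

7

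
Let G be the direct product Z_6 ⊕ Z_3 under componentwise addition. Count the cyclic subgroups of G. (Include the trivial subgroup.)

10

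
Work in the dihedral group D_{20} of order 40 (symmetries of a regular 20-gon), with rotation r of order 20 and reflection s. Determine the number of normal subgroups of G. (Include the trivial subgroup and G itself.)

9

G has 48 subgroups. Checking conjugation-invariance by order — order 1: 1/1 normal; order 2: 1/21 normal; order 4: 1/11 normal; order 5: 1/1 normal; order 8: 0/5 normal; order 10: 1/5 normal; order 20: 3/3 normal; order 40: 1/1 normal.
Total normal subgroups: 9.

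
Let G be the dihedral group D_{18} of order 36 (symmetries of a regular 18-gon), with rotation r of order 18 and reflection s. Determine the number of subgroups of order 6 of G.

7

|G| = 36 and 6 | 36, so subgroups of order 6 are possible by Lagrange.
The subgroups of order 6 are: {e, r^6, r^12, r^4s, r^10s, r^16s}; {e, r^6, r^12, r^5s, r^11s, r^17s}; {e, r^6, r^12, s, r^6s, r^12s}; {e, r^6, r^12, rs, r^7s, r^13s}; … (7 in all).
So G has 7 subgroups of order 6.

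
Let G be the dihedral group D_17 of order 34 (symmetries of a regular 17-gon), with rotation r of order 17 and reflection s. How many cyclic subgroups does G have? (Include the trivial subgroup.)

19

A cyclic subgroup of order d is generated by each of its φ(d) elements of order d, so the cyclic subgroups of order d number (#elements of order d)/φ(d).
Cyclic subgroups by order — order 1: 1; order 2: 17; order 17: 1.
Total: 19.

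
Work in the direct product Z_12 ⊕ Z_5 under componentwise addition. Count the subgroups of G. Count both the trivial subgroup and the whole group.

12

|G| = 60, so by Lagrange every subgroup order divides 60. Divisors: 1, 2, 3, 4, 5, 6, 10, 12, 15, 20, 30, 60.
Subgroups by order — order 1: 1; order 2: 1; order 3: 1; order 4: 1; order 5: 1; order 6: 1; order 10: 1; order 12: 1; order 15: 1; order 20: 1; order 30: 1; order 60: 1.
Total: 1 + 1 + 1 + 1 + 1 + 1 + 1 + 1 + 1 + 1 + 1 + 1 = 12.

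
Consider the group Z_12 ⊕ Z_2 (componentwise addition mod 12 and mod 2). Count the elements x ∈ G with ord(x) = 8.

An element (a,b) has order lcm(ord(a), ord(b)); count pairs with lcm equal to 8.
Enumerating gives 0 such elements.

0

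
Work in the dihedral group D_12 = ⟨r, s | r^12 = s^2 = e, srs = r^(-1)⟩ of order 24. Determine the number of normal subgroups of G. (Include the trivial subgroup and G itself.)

9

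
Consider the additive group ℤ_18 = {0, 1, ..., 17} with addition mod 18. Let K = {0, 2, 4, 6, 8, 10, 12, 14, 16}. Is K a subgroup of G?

|K| = 9 divides |G| = 18, consistent with Lagrange.
K contains the identity, every element's inverse is in K, and K is closed under +: it is a subgroup.
In fact K = ⟨2⟩.

Yes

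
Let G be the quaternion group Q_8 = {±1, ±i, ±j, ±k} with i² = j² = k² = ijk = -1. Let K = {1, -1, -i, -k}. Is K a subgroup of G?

No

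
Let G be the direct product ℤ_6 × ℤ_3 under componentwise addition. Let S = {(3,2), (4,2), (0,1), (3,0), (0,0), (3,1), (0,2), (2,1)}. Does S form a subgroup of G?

|S| = 8 does not divide |G| = 18, so by Lagrange S is not a subgroup.

No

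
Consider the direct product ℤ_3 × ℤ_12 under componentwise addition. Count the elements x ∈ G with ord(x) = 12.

An element (a,b) has order lcm(ord(a), ord(b)); count pairs with lcm equal to 12.
Enumerating gives 16 such elements.

16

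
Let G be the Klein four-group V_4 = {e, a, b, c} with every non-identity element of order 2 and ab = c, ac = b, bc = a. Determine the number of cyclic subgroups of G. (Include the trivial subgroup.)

Each element a generates a cyclic subgroup ⟨a⟩; distinct elements may generate the same one (a cyclic group of order d has φ(d) generators).
Cyclic subgroups by order — order 1: 1; order 2: 3.
Total: 4.

4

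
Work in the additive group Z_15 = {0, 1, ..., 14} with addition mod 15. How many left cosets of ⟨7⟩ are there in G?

1

|⟨7⟩| = 15 and |G| = 15.
By Lagrange, [G : H] = |G|/|H| = 15/15 = 1.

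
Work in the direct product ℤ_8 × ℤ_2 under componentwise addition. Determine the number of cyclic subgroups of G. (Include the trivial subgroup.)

8

A cyclic subgroup of order d is generated by each of its φ(d) elements of order d, so the cyclic subgroups of order d number (#elements of order d)/φ(d).
Cyclic subgroups by order — order 1: 1; order 2: 3; order 4: 2; order 8: 2.
Total: 8.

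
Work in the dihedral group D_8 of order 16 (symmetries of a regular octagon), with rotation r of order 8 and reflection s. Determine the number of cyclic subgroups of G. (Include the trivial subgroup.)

12

A cyclic subgroup of order d is generated by each of its φ(d) elements of order d, so the cyclic subgroups of order d number (#elements of order d)/φ(d).
Cyclic subgroups by order — order 1: 1; order 2: 9; order 4: 1; order 8: 1.
Total: 12.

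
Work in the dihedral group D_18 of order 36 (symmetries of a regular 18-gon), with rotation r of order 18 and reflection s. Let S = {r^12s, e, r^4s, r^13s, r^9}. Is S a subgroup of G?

No

|S| = 5 does not divide |G| = 36, so by Lagrange S is not a subgroup.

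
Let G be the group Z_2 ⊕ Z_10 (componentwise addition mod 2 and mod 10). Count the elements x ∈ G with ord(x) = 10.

An element (a,b) has order lcm(ord(a), ord(b)); count pairs with lcm equal to 10.
Enumerating gives 12 such elements.

12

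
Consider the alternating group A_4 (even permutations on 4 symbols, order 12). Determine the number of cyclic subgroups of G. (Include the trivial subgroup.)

Each element a generates a cyclic subgroup ⟨a⟩; distinct elements may generate the same one (a cyclic group of order d has φ(d) generators).
Cyclic subgroups by order — order 1: 1; order 2: 3; order 3: 4.
Total: 8.

8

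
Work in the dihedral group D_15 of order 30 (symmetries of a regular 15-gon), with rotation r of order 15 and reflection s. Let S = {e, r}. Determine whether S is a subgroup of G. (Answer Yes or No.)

r ∈ S but its inverse r^14 ∉ S, so S is not a subgroup.

No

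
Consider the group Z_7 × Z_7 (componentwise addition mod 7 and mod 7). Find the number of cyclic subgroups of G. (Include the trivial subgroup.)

9

Each element a generates a cyclic subgroup ⟨a⟩; distinct elements may generate the same one (a cyclic group of order d has φ(d) generators).
Cyclic subgroups by order — order 1: 1; order 7: 8.
Total: 9.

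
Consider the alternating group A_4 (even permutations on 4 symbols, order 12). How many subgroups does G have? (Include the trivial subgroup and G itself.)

|G| = 12, so by Lagrange every subgroup order divides 12. Divisors: 1, 2, 3, 4, 6, 12.
Subgroups by order — order 1: 1; order 2: 3; order 3: 4; order 4: 1; order 6: 0; order 12: 1.
Total: 1 + 3 + 4 + 1 + 0 + 1 = 10.

10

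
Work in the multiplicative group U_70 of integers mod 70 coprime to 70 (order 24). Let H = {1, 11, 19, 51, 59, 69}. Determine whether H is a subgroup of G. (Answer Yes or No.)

Yes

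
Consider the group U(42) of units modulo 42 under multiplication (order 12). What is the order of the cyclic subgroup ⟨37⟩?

Compute successive powers of 37 mod 42: 37, 25, 1; 37^3 ≡ 1 (mod 42).
So |⟨37⟩| = 3.

3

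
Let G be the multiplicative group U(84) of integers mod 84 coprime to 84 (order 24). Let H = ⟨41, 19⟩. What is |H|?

12

|⟨41⟩| = 2 and |⟨19⟩| = 6, so |H| is a multiple of lcm(2, 6) = 6 and divides |G| = 24.
Closing under the operation: H = {1, 5, 11, 17, 19, 23, 25, 31, 37, 41, 55, 71}, so |H| = 12.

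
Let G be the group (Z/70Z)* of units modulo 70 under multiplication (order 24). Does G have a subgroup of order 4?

Yes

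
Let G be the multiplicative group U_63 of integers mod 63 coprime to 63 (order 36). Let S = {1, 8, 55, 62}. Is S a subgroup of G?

Yes

|S| = 4 divides |G| = 36, consistent with Lagrange.
S contains the identity, every element's inverse is in S, and S is closed under ·: it is a subgroup.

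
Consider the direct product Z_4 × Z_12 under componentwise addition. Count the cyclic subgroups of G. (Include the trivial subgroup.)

Group the elements of G by the cyclic subgroup they generate; each cyclic subgroup of order d accounts for φ(d) elements.
Cyclic subgroups by order — order 1: 1; order 2: 3; order 3: 1; order 4: 6; order 6: 3; order 12: 6.
Total: 20.

20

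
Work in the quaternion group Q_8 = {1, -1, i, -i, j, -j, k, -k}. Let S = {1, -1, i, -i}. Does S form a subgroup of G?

Yes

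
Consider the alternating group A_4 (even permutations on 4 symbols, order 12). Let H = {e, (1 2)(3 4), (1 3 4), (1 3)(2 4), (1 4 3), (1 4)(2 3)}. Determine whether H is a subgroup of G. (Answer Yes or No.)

No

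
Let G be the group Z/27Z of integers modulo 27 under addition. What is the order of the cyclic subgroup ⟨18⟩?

In Z/27Z, the order of an element a is n/gcd(a, n).
gcd(18, 27) = 9, so |⟨18⟩| = 27/9 = 3.

3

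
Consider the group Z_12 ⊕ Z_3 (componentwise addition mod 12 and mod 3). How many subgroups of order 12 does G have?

|G| = 36 and 12 | 36, so subgroups of order 12 are possible by Lagrange.
The subgroups of order 12 are: {(0,0), (0,1), (0,2), (3,0), (3,1), (3,2), (6,0), (6,1), (6,2), (9,0), (9,1), (9,2)}; {(0,0), (1,0), (2,0), (3,0), (4,0), (5,0), (6,0), (7,0), (8,0), (9,0), (10,0), (11,0)}; {(0,0), (1,1), (2,2), (3,0), (4,1), (5,2), (6,0), (7,1), (8,2), (9,0), (10,1), (11,2)}; {(0,0), (1,2), (2,1), (3,0), (4,2), (5,1), (6,0), (7,2), (8,1), (9,0), (10,2), (11,1)}.
So G has 4 subgroups of order 12.

4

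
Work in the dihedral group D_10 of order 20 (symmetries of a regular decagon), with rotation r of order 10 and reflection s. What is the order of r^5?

2

Computing powers of r^5: the smallest k with (r^5)^k = e is k = 2.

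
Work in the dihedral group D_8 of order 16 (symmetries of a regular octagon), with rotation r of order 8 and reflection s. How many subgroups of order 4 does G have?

|G| = 16 and 4 | 16, so subgroups of order 4 are possible by Lagrange.
The subgroups of order 4 are: {e, r^2, r^4, r^6}; {e, r^4, r^2s, r^6s}; {e, r^4, r^3s, r^7s}; {e, r^4, s, r^4s}; … (5 in all).
So G has 5 subgroups of order 4.

5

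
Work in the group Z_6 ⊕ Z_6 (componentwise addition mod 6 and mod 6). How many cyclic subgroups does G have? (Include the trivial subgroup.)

20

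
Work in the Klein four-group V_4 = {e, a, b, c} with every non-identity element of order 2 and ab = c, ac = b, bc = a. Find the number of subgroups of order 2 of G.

|G| = 4 and 2 | 4, so subgroups of order 2 are possible by Lagrange.
The subgroups of order 2 are: {e, a}; {e, b}; {e, c}.
So G has 3 subgroups of order 2.

3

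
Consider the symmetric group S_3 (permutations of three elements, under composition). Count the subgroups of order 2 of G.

|G| = 6 and 2 | 6, so subgroups of order 2 are possible by Lagrange.
The subgroups of order 2 are: {e, (1 2)}; {e, (1 3)}; {e, (2 3)}.
So G has 3 subgroups of order 2.

3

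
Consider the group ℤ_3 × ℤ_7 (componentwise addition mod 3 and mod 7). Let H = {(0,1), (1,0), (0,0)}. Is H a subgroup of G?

No

(1,0) ∈ H but its inverse (2,0) ∉ H, so H is not a subgroup.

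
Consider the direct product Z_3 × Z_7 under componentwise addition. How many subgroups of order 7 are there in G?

|G| = 21 and 7 | 21, so subgroups of order 7 are possible by Lagrange.
The subgroups of order 7 are: {(0,0), (0,1), (0,2), (0,3), (0,4), (0,5), (0,6)}.
So G has 1 subgroup of order 7.

1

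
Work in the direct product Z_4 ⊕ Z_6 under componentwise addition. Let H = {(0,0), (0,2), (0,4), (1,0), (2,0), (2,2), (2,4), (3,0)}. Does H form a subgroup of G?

Closure fails: (2,4) + (3,0) = (1,4) ∉ H. So H is not a subgroup.

No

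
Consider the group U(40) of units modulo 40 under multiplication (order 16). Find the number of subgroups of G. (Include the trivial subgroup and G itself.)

|G| = 16, so by Lagrange every subgroup order divides 16. Divisors: 1, 2, 4, 8, 16.
Subgroups by order — order 1: 1; order 2: 7; order 4: 11; order 8: 7; order 16: 1.
Total: 1 + 7 + 11 + 7 + 1 = 27.

27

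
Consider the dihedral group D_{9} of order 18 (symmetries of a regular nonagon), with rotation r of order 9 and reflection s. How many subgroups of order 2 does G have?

|G| = 18 and 2 | 18, so subgroups of order 2 are possible by Lagrange.
The subgroups of order 2 are: {e, r^2s}; {e, r^3s}; {e, r^4s}; {e, r^5s}; … (9 in all).
So G has 9 subgroups of order 2.

9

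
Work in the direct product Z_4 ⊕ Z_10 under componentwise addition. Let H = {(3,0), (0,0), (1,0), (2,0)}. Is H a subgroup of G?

|H| = 4 divides |G| = 40, consistent with Lagrange.
H contains the identity, every element's inverse is in H, and H is closed under +: it is a subgroup.
In fact H = ⟨(1,0)⟩.

Yes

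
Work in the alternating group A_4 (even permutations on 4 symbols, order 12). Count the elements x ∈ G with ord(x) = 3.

8

The elements of order 3 are: (2 3 4), (2 4 3), (1 2 3), (1 2 4), (1 3 2), (1 3 4), (1 4 2), (1 4 3).
That's 8.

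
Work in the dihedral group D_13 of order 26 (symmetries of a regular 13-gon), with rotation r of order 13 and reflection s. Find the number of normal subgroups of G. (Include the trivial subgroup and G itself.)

3

G has 16 subgroups. Checking conjugation-invariance by order — order 1: 1/1 normal; order 2: 0/13 normal; order 13: 1/1 normal; order 26: 1/1 normal.
Total normal subgroups: 3.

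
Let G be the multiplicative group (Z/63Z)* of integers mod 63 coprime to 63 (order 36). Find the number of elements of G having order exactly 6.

Enumerating element orders in G gives 24 elements of order 6.

24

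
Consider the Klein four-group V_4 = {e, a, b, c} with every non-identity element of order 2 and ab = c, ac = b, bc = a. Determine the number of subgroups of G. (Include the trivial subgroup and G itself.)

|G| = 4, so by Lagrange every subgroup order divides 4. Divisors: 1, 2, 4.
Subgroups by order — order 1: 1; order 2: 3; order 4: 1.
Total: 1 + 3 + 1 = 5.

5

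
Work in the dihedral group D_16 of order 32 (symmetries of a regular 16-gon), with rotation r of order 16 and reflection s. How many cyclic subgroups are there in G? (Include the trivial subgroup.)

21

Each element a generates a cyclic subgroup ⟨a⟩; distinct elements may generate the same one (a cyclic group of order d has φ(d) generators).
Cyclic subgroups by order — order 1: 1; order 2: 17; order 4: 1; order 8: 1; order 16: 1.
Total: 21.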